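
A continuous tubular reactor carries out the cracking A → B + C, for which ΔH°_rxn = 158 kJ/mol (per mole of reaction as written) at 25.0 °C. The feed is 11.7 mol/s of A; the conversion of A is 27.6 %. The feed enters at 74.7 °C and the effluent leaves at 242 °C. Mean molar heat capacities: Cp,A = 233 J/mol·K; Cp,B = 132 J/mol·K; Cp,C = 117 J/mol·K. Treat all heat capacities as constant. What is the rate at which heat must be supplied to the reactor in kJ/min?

Q_in = 58700 kJ/min

Extent of reaction ξ = 0.276 × 11.7 = 3.2292 mol/s
Reaction term: ξ·ΔH°_rxn = 3.2292 × 158 = 510.21 kJ/s
Sensible, feed 74.7→25 °C: -135.49 kJ/s
Outlet flows (mol/s): A 8.4708, B 3.2292, C 3.2292
Sensible, products 25→242 °C: 602.78 kJ/s
Q = ΔH = 977.5 kJ/s = 977.5 kW
Heat supplied = 58650 kJ/min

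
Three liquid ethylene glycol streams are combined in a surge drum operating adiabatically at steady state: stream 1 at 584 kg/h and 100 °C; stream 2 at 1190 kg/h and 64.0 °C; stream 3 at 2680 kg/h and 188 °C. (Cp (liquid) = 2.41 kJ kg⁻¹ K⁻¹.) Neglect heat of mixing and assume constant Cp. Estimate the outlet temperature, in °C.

Adiabatic, steady state ⇒ Σ ṁᵢCp,ᵢ(T_out − Tᵢ) = 0
T_out = Σ ṁᵢCp,ᵢTᵢ / Σ ṁᵢCp,ᵢ
      = 1.5385e+06 / 10734 = 143.33 °C

T_out = 143 °C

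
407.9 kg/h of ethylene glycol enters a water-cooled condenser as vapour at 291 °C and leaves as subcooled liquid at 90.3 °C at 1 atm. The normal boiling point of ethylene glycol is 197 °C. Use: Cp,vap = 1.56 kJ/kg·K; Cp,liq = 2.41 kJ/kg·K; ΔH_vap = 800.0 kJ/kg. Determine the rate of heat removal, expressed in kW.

Q_c = 136 kW

vapour 291→197 °C: -146.64 kJ/kg
condensation at 197 °C: -800 kJ/kg
liquid 197→90.3 °C: -257.15 kJ/kg
Δh = -146.64 + -800 + -257.15 = -1203.8 kJ/kg
Q = ṁ·Δh = 407.9 kg/h × -1203.8 kJ/kg = -491020 kJ/h
|Q| = 136.4 kW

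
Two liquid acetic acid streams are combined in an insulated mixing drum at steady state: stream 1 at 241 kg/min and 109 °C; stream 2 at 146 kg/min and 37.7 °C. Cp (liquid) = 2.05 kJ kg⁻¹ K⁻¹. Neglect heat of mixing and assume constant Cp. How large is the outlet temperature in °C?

Adiabatic, steady state ⇒ Σ ṁᵢCp,ᵢ(T_out − Tᵢ) = 0
T_out = Σ ṁᵢCp,ᵢTᵢ / Σ ṁᵢCp,ᵢ
      = 65135 / 793.35 = 82.101 °C

T_out = 82.1 °C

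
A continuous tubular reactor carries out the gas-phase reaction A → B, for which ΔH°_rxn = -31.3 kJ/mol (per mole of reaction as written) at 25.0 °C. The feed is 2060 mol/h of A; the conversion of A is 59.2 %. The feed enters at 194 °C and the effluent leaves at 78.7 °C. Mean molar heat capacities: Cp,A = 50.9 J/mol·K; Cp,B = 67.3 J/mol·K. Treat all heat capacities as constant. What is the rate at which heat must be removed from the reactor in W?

Q_out = 13700 W

Extent of reaction ξ = 0.592 × 2060 = 1219.5 mol/h
Reaction term: ξ·ΔH°_rxn = 1219.5 × -31.3 = -38171 kJ/h
Sensible, feed 194→25 °C: -17720 kJ/h
Outlet flows (mol/h): A 840.48, B 1219.5
Sensible, products 25→78.7 °C: 6704.7 kJ/h
Q = ΔH = -49187 kJ/h = -13.663 kW
Heat removed = 13663 W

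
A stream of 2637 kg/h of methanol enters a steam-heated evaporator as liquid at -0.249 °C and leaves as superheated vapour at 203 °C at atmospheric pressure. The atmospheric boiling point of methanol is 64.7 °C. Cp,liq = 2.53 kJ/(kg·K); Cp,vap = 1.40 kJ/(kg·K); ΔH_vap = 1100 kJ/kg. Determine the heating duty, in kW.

Q = 1070 kW

liquid -0.249→64.7 °C: 164.32 kJ/kg
vaporisation at 64.7 °C: 1100 kJ/kg
vapour 64.7→203 °C: 193.62 kJ/kg
Δh = 164.32 + 1100 + 193.62 = 1457.9 kJ/kg
Q = ṁ·Δh = 2637 kg/h × 1457.9 kJ/kg = 3.8446e+06 kJ/h
|Q| = 1067.9 kW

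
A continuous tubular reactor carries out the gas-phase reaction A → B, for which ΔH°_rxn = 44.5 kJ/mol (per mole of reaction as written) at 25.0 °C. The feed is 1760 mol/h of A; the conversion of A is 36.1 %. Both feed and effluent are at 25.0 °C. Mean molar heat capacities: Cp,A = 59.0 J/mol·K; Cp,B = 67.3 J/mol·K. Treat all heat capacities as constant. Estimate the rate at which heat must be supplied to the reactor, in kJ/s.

Q_in = 7.85 kJ/s

Extent of reaction ξ = 0.361 × 1760 = 635.36 mol/h
Reaction term: ξ·ΔH°_rxn = 635.36 × 44.5 = 28274 kJ/h
Q = ΔH = 28274 kJ/h = 7.8538 kW
Heat supplied = 7.8538 kJ/s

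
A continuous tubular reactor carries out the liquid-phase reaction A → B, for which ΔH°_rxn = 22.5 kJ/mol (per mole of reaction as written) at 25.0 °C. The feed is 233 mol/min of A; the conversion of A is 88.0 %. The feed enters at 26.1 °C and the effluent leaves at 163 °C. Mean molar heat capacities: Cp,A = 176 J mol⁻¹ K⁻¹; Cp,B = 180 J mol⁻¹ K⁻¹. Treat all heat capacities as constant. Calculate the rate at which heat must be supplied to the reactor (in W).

Q_in = 172000 W

Extent of reaction ξ = 0.880 × 233 = 205.04 mol/min
Reaction term: ξ·ΔH°_rxn = 205.04 × 22.5 = 4613.4 kJ/min
Sensible, feed 26.1→25 °C: -45.109 kJ/min
Outlet flows (mol/min): A 27.96, B 205.04
Sensible, products 25→163 °C: 5772.3 kJ/min
Q = ΔH = 10341 kJ/min = 172.34 kW
Heat supplied = 172340 W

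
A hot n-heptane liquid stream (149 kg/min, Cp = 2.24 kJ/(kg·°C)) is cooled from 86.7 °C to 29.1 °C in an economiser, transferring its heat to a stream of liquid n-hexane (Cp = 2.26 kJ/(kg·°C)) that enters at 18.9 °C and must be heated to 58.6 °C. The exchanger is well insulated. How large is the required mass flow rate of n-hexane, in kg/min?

Heat released by hot stream: Q = 149 × 2.24 × (86.7 − 29.1) = 19225 kJ/min
Energy balance on cold side (adiabatic exchanger): Q = ṁ_c·Cp_c·(T_c,out − T_c,in)
ṁ_c = 19225 / [2.26 × (58.6 − 18.9)] = 214.27 kg/min

ṁ_c = 214 kg/min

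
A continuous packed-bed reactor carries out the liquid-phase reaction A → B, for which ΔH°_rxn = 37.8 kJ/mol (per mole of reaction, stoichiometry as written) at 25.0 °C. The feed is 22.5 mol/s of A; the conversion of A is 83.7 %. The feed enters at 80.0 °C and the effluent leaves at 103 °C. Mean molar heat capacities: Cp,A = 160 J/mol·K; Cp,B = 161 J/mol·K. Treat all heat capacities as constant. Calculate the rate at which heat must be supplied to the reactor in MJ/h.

Extent of reaction ξ = 0.837 × 22.5 = 18.832 mol/s
Reaction term: ξ·ΔH°_rxn = 18.832 × 37.8 = 711.87 kJ/s
Sensible, feed 80.0→25 °C: -198 kJ/s
Outlet flows (mol/s): A 3.6675, B 18.832
Sensible, products 25→103 °C: 282.27 kJ/s
Q = ΔH = 796.14 kJ/s = 796.14 kW
Heat supplied = 2866.1 MJ/h

Q_in = 2870 MJ/h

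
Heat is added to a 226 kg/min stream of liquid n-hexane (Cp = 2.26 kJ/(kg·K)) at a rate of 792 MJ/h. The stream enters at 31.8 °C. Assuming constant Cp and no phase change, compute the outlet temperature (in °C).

T_out = 57.6 °C

Q = 792 MJ/h = 13200 kJ/min
ΔT = Q/(ṁ·Cp) = 13200/(226×2.26) = 25.844 K
T_out = 31.8 + 25.844 = 57.644 °C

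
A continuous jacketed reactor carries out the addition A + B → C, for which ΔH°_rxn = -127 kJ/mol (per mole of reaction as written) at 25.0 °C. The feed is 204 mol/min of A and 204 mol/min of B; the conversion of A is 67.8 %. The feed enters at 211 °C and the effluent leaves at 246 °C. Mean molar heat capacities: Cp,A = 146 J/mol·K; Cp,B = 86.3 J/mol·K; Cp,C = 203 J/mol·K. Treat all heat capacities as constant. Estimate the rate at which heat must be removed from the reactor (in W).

Q_out = 280000 W

Extent of reaction ξ = 0.678 × 204 = 138.31 mol/min
Reaction term: ξ·ΔH°_rxn = 138.31 × -127 = -17566 kJ/min
Sensible, feed 211→25 °C: -8814.4 kJ/min
Outlet flows (mol/min): A 65.688, B 65.688, C 138.31
Sensible, products 25→246 °C: 9577.4 kJ/min
Q = ΔH = -16803 kJ/min = -280.04 kW
Heat removed = 280040 W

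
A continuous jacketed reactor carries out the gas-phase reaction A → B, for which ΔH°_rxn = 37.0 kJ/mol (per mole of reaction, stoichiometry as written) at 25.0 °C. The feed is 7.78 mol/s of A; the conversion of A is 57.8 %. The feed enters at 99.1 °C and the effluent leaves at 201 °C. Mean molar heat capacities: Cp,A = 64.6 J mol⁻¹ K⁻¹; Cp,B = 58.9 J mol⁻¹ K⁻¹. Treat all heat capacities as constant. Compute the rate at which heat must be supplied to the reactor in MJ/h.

Q_in = 767 MJ/h

Extent of reaction ξ = 0.578 × 7.78 = 4.4968 mol/s
Reaction term: ξ·ΔH°_rxn = 4.4968 × 37.0 = 166.38 kJ/s
Sensible, feed 99.1→25 °C: -37.242 kJ/s
Outlet flows (mol/s): A 3.2832, B 4.4968
Sensible, products 25→201 °C: 83.944 kJ/s
Q = ΔH = 213.09 kJ/s = 213.09 kW
Heat supplied = 767.11 MJ/h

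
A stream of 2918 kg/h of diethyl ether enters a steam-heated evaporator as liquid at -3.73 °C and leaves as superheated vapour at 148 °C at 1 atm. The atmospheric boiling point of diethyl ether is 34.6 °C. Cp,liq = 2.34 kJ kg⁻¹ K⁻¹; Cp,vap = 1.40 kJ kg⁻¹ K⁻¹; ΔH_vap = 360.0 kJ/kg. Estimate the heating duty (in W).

liquid -3.73→34.6 °C: 89.692 kJ/kg
vaporisation at 34.6 °C: 360 kJ/kg
vapour 34.6→148 °C: 158.76 kJ/kg
Δh = 89.692 + 360 + 158.76 = 608.45 kJ/kg
Q = ṁ·Δh = 2918 kg/h × 608.45 kJ/kg = 1.7755e+06 kJ/h
|Q| = 493.18 kW = 493180 W

Q = 493000 W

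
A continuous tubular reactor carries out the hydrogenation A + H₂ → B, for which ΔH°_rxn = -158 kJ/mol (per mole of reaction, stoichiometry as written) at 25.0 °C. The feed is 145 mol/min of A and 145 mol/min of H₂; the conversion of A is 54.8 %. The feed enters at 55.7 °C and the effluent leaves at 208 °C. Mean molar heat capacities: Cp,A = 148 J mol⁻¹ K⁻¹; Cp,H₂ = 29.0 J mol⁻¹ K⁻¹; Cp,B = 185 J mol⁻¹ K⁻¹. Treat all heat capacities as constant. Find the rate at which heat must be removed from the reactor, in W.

Extent of reaction ξ = 0.548 × 145 = 79.46 mol/min
Reaction term: ξ·ΔH°_rxn = 79.46 × -158 = -12555 kJ/min
Sensible, feed 55.7→25 °C: -787.92 kJ/min
Outlet flows (mol/min): A 65.54, H₂ 65.54, B 79.46
Sensible, products 25→208 °C: 4813 kJ/min
Q = ΔH = -8529.6 kJ/min = -142.16 kW
Heat removed = 142160 W

Q_out = 142000 W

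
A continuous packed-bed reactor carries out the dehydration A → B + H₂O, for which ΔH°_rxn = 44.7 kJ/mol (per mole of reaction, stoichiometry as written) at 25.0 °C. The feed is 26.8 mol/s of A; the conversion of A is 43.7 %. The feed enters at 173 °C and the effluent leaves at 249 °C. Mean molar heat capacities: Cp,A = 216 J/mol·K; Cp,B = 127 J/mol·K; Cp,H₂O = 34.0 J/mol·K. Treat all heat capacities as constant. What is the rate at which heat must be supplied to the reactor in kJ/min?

Q_in = 49200 kJ/min

Extent of reaction ξ = 0.437 × 26.8 = 11.712 mol/s
Reaction term: ξ·ΔH°_rxn = 11.712 × 44.7 = 523.51 kJ/s
Sensible, feed 173→25 °C: -856.74 kJ/s
Outlet flows (mol/s): A 15.088, B 11.712, H₂O 11.712
Sensible, products 25→249 °C: 1152.4 kJ/s
Q = ΔH = 819.17 kJ/s = 819.17 kW
Heat supplied = 49150 kJ/min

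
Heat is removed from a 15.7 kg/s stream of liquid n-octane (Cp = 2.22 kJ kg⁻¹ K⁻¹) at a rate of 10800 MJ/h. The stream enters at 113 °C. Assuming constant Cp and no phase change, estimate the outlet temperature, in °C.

Q = 10800 MJ/h = 3000 kJ/s
ΔT = Q/(ṁ·Cp) = 3000/(15.7×2.22) = 86.073 K
T_out = 113 − 86.073 = 26.927 °C

T_out = 26.9 °C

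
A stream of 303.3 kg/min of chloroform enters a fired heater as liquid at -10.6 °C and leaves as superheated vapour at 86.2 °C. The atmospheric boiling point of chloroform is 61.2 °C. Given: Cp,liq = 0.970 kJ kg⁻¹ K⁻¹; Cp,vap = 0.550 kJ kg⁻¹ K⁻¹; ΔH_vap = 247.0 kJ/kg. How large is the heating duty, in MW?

liquid -10.6→61.2 °C: 69.646 kJ/kg
vaporisation at 61.2 °C: 247 kJ/kg
vapour 61.2→86.2 °C: 13.75 kJ/kg
Δh = 69.646 + 247 + 13.75 = 330.4 kJ/kg
Q = ṁ·Δh = 303.3 kg/min × 330.4 kJ/kg = 100210 kJ/min
|Q| = 1670.2 kW = 1.6702 MW

Q = 1.67 MW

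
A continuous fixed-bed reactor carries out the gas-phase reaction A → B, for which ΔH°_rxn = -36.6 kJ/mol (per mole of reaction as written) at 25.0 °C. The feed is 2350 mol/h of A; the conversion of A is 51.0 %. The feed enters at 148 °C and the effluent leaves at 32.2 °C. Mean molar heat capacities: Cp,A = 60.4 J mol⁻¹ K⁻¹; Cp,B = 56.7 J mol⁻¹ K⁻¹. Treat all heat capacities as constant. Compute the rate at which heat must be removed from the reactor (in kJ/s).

Q_out = 16.8 kJ/s

Extent of reaction ξ = 0.510 × 2350 = 1198.5 mol/h
Reaction term: ξ·ΔH°_rxn = 1198.5 × -36.6 = -43865 kJ/h
Sensible, feed 148→25 °C: -17459 kJ/h
Outlet flows (mol/h): A 1151.5, B 1198.5
Sensible, products 25→32.2 °C: 990.04 kJ/h
Q = ΔH = -60334 kJ/h = -16.759 kW
Heat removed = 16.759 kJ/s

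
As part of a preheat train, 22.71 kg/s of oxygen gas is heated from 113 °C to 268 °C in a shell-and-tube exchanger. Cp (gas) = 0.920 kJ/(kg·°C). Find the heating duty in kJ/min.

Q = 194000 kJ/min

Q = ṁ·Cp·ΔT = 22.71 × 0.920 × (268 − 113) = 3238.4 kJ/s
Heating duty = 194310 kJ/min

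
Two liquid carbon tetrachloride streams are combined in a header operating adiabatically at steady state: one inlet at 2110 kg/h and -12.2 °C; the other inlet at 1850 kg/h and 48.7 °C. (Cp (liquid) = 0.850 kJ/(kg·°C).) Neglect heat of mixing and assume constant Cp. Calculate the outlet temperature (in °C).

Energy balance with Q = 0: Σ ṁᵢCp,ᵢ(T_out − Tᵢ) = 0
T_out = Σ ṁᵢCp,ᵢTᵢ / Σ ṁᵢCp,ᵢ
      = 54700 / 3366 = 16.251 °C

T_out = 16.3 °C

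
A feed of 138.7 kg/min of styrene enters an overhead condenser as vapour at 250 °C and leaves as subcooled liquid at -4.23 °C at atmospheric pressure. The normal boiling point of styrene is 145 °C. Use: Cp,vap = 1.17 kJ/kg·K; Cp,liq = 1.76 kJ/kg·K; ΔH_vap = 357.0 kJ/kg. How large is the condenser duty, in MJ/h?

Q_c = 6180 MJ/h

vapour 250→145 °C: -122.85 kJ/kg
condensation at 145 °C: -357 kJ/kg
liquid 145→-4.23 °C: -262.64 kJ/kg
Δh = -122.85 + -357 + -262.64 = -742.49 kJ/kg
Q = ṁ·Δh = 138.7 kg/min × -742.49 kJ/kg = -102980 kJ/min
|Q| = 1716.4 kW = 6179 MJ/h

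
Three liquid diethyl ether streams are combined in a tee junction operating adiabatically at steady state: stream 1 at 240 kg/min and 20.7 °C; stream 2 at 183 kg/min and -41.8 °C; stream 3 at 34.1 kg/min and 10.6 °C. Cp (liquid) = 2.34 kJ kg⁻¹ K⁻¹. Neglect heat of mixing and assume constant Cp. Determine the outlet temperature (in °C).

No heat crosses the boundary, so H_out = H_in.
Σ ṁᵢCp,ᵢTᵢ = 240×2.34×20.7 + 183×2.34×-41.8 + 34.1×2.34×10.6 = -5428.7
Σ ṁᵢCp,ᵢ = 240×2.34 + 183×2.34 + 34.1×2.34 = 1069.6
T_out = -5428.7 / 1069.6 = -5.0753 °C

T_out = -5.08 °C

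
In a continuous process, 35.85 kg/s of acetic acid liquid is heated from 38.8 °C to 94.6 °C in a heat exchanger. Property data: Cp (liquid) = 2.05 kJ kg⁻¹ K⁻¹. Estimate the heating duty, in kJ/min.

Q = ṁ·Cp·ΔT = 35.85 × 2.05 × (94.6 − 38.8) = 4100.9 kJ/s
Heating duty = 246050 kJ/min

Q = 246000 kJ/min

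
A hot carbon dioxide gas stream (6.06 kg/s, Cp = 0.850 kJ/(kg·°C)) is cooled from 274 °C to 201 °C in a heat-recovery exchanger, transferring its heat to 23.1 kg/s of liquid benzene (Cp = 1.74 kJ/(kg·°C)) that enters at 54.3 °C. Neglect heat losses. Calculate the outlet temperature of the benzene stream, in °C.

T_c,out = 63.7 °C

Heat released by hot stream: Q = 6.06 × 0.850 × (274 − 201) = 376.02 kJ/s
Energy balance on cold side (adiabatic exchanger): Q = ṁ_c·Cp_c·(T_c,out − T_c,in)
T_c,out = 54.3 + 376.02/(23.1 × 1.74) = 63.655 °C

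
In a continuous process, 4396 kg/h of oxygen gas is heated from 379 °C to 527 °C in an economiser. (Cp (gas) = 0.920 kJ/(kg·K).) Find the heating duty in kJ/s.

Q = 166 kJ/s

Q = ṁ·Cp·ΔT = 4396 × 0.920 × (527 − 379) = 598560 kJ/h
Converting: 598560 / 3600 s = 166.27 kW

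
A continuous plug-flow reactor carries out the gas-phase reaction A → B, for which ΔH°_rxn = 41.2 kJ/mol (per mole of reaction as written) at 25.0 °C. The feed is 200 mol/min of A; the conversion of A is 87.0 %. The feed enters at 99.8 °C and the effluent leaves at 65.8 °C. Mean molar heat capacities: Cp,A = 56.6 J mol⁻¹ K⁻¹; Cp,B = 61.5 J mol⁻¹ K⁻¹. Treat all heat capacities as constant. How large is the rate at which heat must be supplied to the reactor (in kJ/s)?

Extent of reaction ξ = 0.870 × 200 = 174 mol/min
Reaction term: ξ·ΔH°_rxn = 174 × 41.2 = 7168.8 kJ/min
Sensible, feed 99.8→25 °C: -846.74 kJ/min
Outlet flows (mol/min): A 26, B 174
Sensible, products 25→65.8 °C: 496.64 kJ/min
Q = ΔH = 6818.7 kJ/min = 113.65 kW
Heat supplied = 113.65 kJ/s

Q_in = 114 kJ/s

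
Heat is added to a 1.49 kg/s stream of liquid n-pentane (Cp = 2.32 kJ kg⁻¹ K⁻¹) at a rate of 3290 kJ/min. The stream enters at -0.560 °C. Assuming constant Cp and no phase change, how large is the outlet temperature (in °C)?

T_out = 15.3 °C

Q = 3290 kJ/min = 54.833 kJ/s
ΔT = Q/(ṁ·Cp) = 54.833/(1.49×2.32) = 15.862 K
T_out = -0.560 + 15.862 = 15.302 °C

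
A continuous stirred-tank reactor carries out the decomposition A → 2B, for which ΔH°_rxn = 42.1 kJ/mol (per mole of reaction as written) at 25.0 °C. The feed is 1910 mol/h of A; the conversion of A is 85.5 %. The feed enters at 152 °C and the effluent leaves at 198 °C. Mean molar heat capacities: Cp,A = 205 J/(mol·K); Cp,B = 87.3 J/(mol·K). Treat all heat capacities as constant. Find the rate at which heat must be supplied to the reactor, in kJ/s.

Extent of reaction ξ = 0.855 × 1910 = 1633 mol/h
Reaction term: ξ·ΔH°_rxn = 1633 × 42.1 = 68751 kJ/h
Sensible, feed 152→25 °C: -49727 kJ/h
Outlet flows (mol/h): A 276.95, B 3266.1
Sensible, products 25→198 °C: 59150 kJ/h
Q = ΔH = 78174 kJ/h = 21.715 kW
Heat supplied = 21.715 kJ/s

Q_in = 21.7 kJ/s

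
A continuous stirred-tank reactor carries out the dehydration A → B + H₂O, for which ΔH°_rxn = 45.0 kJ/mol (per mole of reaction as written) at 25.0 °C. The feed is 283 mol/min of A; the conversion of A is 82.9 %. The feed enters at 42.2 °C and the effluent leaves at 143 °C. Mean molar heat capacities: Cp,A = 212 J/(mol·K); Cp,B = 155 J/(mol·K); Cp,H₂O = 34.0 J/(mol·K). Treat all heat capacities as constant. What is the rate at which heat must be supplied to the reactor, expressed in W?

Q_in = 266000 W

Extent of reaction ξ = 0.829 × 283 = 234.61 mol/min
Reaction term: ξ·ΔH°_rxn = 234.61 × 45.0 = 10557 kJ/min
Sensible, feed 42.2→25 °C: -1031.9 kJ/min
Outlet flows (mol/min): A 48.393, B 234.61, H₂O 234.61
Sensible, products 25→143 °C: 6442.8 kJ/min
Q = ΔH = 15968 kJ/min = 266.14 kW
Heat supplied = 266140 W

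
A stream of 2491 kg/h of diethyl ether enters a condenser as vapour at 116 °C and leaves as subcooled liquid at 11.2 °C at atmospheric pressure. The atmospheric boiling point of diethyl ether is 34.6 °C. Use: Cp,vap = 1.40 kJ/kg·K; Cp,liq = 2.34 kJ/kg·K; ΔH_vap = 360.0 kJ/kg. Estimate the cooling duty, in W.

vapour 116→34.6 °C: -113.96 kJ/kg
condensation at 34.6 °C: -360 kJ/kg
liquid 34.6→11.2 °C: -54.756 kJ/kg
Δh = -113.96 + -360 + -54.756 = -528.72 kJ/kg
Q = ṁ·Δh = 2491 kg/h × -528.72 kJ/kg = -1.317e+06 kJ/h
|Q| = 365.84 kW = 365840 W

Q_c = 366000 W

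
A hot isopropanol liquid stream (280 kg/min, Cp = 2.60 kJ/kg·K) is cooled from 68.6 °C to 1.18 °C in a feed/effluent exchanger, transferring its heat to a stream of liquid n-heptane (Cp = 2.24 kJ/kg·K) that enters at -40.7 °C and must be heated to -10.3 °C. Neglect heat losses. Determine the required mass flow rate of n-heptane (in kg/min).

ṁ_c = 721 kg/min

Heat released by hot stream: Q = 280 × 2.60 × (68.6 − 1.18) = 49082 kJ/min
Energy balance on cold side (adiabatic exchanger): Q = ṁ_c·Cp_c·(T_c,out − T_c,in)
ṁ_c = 49082 / [2.24 × (-10.3 − -40.7)] = 720.77 kg/min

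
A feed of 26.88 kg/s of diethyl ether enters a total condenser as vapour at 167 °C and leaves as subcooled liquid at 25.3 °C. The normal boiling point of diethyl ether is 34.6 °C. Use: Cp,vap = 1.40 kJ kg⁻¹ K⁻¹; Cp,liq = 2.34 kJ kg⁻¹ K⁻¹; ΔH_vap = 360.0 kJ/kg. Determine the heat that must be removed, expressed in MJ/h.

vapour 167→34.6 °C: -185.36 kJ/kg
condensation at 34.6 °C: -360 kJ/kg
liquid 34.6→25.3 °C: -21.762 kJ/kg
Δh = -185.36 + -360 + -21.762 = -567.12 kJ/kg
Q = ṁ·Δh = 26.88 kg/s × -567.12 kJ/kg = -15244 kJ/s
|Q| = 15244 kW = 54879 MJ/h

Q_c = 54900 MJ/h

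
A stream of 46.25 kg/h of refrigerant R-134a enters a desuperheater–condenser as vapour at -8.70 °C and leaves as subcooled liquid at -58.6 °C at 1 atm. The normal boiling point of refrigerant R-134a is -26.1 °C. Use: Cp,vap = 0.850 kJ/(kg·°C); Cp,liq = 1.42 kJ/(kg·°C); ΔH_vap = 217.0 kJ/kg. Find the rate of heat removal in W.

Q_c = 3570 W

vapour -8.70→-26.1 °C: -14.79 kJ/kg
condensation at -26.1 °C: -217 kJ/kg
liquid -26.1→-58.6 °C: -46.15 kJ/kg
Δh = -14.79 + -217 + -46.15 = -277.94 kJ/kg
Q = ṁ·Δh = 46.25 kg/h × -277.94 kJ/kg = -12855 kJ/h
|Q| = 3.5708 kW = 3570.8 W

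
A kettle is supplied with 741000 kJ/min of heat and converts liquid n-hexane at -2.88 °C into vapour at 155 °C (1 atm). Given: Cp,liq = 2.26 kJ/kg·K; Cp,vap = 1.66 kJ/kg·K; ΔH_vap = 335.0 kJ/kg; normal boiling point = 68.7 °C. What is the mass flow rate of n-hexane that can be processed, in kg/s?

ṁ = 19.3 kg/s

Δh = 2.26×(68.7−-2.88) + 335.0 + 1.66×(155−68.7) = 640.03 kJ/kg
Q = 741000 kJ/min = 12350 kJ/s = 12350 kJ/s
ṁ = Q/Δh = 12350 / 640.03 = 19.296 kg/s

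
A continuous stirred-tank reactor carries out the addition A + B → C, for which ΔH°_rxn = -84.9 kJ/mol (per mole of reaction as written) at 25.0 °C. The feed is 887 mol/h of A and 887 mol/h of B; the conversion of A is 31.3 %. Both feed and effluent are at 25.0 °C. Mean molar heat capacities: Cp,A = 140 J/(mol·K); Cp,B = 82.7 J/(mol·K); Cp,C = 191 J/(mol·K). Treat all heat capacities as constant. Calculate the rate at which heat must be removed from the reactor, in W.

Q_out = 6550 W

Extent of reaction ξ = 0.313 × 887 = 277.63 mol/h
Reaction term: ξ·ΔH°_rxn = 277.63 × -84.9 = -23571 kJ/h
Q = ΔH = -23571 kJ/h = -6.5475 kW
Heat removed = 6547.5 W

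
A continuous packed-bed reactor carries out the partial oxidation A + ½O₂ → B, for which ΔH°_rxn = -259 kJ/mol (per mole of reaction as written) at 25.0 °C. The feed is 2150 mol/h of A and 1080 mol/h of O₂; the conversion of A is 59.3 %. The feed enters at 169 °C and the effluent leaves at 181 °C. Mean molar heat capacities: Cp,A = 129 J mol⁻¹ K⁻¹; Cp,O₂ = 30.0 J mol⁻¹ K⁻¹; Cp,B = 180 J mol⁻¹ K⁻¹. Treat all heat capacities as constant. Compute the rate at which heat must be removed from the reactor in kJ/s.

Q_out = 88.7 kJ/s

Extent of reaction ξ = 0.593 × 2150 = 1275 mol/h
Reaction term: ξ·ΔH°_rxn = 1275 × -259 = -330210 kJ/h
Sensible, feed 169→25 °C: -44604 kJ/h
Outlet flows (mol/h): A 875.05, O₂ 442.52, B 1275
Sensible, products 25→181 °C: 55481 kJ/h
Q = ΔH = -319330 kJ/h = -88.704 kW
Heat removed = 88.704 kJ/s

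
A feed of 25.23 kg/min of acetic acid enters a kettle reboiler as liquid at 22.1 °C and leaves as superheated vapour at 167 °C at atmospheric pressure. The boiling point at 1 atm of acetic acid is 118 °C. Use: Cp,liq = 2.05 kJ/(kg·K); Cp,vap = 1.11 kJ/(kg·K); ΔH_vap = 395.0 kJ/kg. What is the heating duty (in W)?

Q = 272000 W

liquid 22.1→118 °C: 196.59 kJ/kg
vaporisation at 118 °C: 395 kJ/kg
vapour 118→167 °C: 54.39 kJ/kg
Δh = 196.59 + 395 + 54.39 = 645.99 kJ/kg
Q = ṁ·Δh = 25.23 kg/min × 645.99 kJ/kg = 16298 kJ/min
|Q| = 271.64 kW = 271640 W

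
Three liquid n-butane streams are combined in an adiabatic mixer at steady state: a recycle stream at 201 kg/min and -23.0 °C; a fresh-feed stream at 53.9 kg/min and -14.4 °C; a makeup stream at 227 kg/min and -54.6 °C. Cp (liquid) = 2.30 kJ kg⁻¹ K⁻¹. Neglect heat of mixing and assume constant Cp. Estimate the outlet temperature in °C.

No heat crosses the boundary, so H_out = H_in.
T_out = Σ ṁᵢCp,ᵢTᵢ / Σ ṁᵢCp,ᵢ
      = -40925 / 1108.4 = -36.923 °C

T_out = -36.9 °C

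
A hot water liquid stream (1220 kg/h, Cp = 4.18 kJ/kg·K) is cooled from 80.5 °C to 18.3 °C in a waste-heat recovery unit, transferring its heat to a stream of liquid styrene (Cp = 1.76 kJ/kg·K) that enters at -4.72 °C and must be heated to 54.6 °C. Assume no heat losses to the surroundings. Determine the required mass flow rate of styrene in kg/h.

ṁ_c = 3040 kg/h

Heat released by hot stream: Q = 1220 × 4.18 × (80.5 − 18.3) = 317200 kJ/h
Energy balance on cold side (adiabatic exchanger): Q = ṁ_c·Cp_c·(T_c,out − T_c,in)
ṁ_c = 317200 / [1.76 × (54.6 − -4.72)] = 3038.2 kg/h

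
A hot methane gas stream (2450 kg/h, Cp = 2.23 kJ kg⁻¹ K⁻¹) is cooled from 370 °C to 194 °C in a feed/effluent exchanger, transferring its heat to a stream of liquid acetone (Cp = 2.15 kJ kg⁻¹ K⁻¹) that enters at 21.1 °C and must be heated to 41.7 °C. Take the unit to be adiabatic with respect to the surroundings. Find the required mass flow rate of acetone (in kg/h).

Heat released by hot stream: Q = 2450 × 2.23 × (370 − 194) = 961580 kJ/h
Energy balance on cold side (adiabatic exchanger): Q = ṁ_c·Cp_c·(T_c,out − T_c,in)
ṁ_c = 961580 / [2.15 × (41.7 − 21.1)] = 21711 kg/h

ṁ_c = 21700 kg/h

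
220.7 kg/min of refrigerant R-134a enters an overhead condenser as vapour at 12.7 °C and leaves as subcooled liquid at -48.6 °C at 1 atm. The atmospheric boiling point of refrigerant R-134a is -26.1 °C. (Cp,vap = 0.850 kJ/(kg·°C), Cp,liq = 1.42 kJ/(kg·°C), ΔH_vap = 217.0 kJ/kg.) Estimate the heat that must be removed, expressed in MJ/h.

vapour 12.7→-26.1 °C: -32.98 kJ/kg
condensation at -26.1 °C: -217 kJ/kg
liquid -26.1→-48.6 °C: -31.95 kJ/kg
Δh = -32.98 + -217 + -31.95 = -281.93 kJ/kg
Q = ṁ·Δh = 220.7 kg/min × -281.93 kJ/kg = -62222 kJ/min
|Q| = 1037 kW = 3733.3 MJ/h

Q_c = 3730 MJ/h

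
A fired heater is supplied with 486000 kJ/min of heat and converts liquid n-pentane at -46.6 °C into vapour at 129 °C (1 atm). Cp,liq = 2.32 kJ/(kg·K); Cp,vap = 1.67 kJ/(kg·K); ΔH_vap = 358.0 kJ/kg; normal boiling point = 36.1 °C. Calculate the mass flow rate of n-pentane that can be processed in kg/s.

ṁ = 11.5 kg/s

Δh = 2.32×(36.1−-46.6) + 358.0 + 1.67×(129−36.1) = 705.01 kJ/kg
Q = 486000 kJ/min = 8100 kJ/s = 8100 kJ/s
ṁ = Q/Δh = 8100 / 705.01 = 11.489 kg/s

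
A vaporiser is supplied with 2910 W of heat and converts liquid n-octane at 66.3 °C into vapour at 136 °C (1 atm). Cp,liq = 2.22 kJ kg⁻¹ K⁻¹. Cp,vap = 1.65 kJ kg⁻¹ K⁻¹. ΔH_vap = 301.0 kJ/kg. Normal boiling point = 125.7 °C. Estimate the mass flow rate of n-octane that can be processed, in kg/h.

ṁ = 23.3 kg/h

Δh = 2.22×(125.7−66.3) + 301.0 + 1.65×(136−125.7) = 449.86 kJ/kg
Q = 2910 W = 2.91 kJ/s = 10476 kJ/h
ṁ = Q/Δh = 10476 / 449.86 = 23.287 kg/h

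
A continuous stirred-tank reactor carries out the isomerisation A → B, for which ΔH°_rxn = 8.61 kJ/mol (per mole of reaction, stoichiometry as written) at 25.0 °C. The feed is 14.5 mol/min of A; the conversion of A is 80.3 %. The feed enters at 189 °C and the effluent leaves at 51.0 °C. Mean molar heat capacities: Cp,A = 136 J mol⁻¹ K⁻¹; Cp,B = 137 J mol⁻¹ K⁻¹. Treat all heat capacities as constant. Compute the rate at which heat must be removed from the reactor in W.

Q_out = 2860 W

Extent of reaction ξ = 0.803 × 14.5 = 11.644 mol/min
Reaction term: ξ·ΔH°_rxn = 11.644 × 8.61 = 100.25 kJ/min
Sensible, feed 189→25 °C: -323.41 kJ/min
Outlet flows (mol/min): A 2.8565, B 11.644
Sensible, products 25→51.0 °C: 51.575 kJ/min
Q = ΔH = -171.58 kJ/min = -2.8597 kW
Heat removed = 2859.7 W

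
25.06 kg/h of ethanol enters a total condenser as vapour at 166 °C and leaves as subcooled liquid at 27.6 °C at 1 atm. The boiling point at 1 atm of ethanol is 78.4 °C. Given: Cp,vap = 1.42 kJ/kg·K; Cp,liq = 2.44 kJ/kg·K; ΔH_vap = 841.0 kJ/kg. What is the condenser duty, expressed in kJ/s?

vapour 166→78.4 °C: -124.39 kJ/kg
condensation at 78.4 °C: -841 kJ/kg
liquid 78.4→27.6 °C: -123.95 kJ/kg
Δh = -124.39 + -841 + -123.95 = -1089.3 kJ/kg
Q = ṁ·Δh = 25.06 kg/h × -1089.3 kJ/kg = -27299 kJ/h
|Q| = 7.583 kW

Q_c = 7.58 kJ/s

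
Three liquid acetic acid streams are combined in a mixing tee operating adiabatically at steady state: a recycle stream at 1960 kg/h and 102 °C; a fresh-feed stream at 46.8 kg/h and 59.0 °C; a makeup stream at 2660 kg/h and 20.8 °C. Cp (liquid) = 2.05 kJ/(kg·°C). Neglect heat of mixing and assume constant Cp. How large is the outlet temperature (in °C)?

No heat crosses the boundary, so H_out = H_in.
Σ ṁᵢCp,ᵢTᵢ = 1960×2.05×102 + 46.8×2.05×59.0 + 2660×2.05×20.8 = 528920
Σ ṁᵢCp,ᵢ = 1960×2.05 + 46.8×2.05 + 2660×2.05 = 9566.9
T_out = 528920 / 9566.9 = 55.286 °C

T_out = 55.3 °C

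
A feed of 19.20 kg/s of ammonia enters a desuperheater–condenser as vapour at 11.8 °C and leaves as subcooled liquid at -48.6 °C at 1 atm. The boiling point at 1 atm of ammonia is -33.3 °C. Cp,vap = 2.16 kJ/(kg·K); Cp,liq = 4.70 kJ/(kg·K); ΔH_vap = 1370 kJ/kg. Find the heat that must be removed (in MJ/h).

vapour 11.8→-33.3 °C: -97.416 kJ/kg
condensation at -33.3 °C: -1370 kJ/kg
liquid -33.3→-48.6 °C: -71.91 kJ/kg
Δh = -97.416 + -1370 + -71.91 = -1539.3 kJ/kg
Q = ṁ·Δh = 19.20 kg/s × -1539.3 kJ/kg = -29555 kJ/s
|Q| = 29555 kW = 106400 MJ/h

Q_c = 106000 MJ/h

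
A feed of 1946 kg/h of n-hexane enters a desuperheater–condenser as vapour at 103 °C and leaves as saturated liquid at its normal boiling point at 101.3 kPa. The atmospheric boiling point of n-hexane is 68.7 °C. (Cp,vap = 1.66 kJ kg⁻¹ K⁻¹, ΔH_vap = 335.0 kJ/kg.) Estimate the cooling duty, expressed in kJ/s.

Q_c = 212 kJ/s

vapour 103→68.7 °C: -56.938 kJ/kg
condensation at 68.7 °C: -335 kJ/kg
Δh = -56.938 + -335 = -391.94 kJ/kg
Q = ṁ·Δh = 1946 kg/h × -391.94 kJ/kg = -762710 kJ/h
|Q| = 211.86 kW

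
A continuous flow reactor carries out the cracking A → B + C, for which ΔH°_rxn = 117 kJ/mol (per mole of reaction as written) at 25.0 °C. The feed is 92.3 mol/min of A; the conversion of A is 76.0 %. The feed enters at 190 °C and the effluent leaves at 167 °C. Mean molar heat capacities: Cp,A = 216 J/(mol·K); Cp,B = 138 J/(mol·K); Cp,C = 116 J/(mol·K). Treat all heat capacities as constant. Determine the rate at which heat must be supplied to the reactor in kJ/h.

Extent of reaction ξ = 0.760 × 92.3 = 70.148 mol/min
Reaction term: ξ·ΔH°_rxn = 70.148 × 117 = 8207.3 kJ/min
Sensible, feed 190→25 °C: -3289.6 kJ/min
Outlet flows (mol/min): A 22.152, B 70.148, C 70.148
Sensible, products 25→167 °C: 3209.5 kJ/min
Q = ΔH = 8127.3 kJ/min = 135.45 kW
Heat supplied = 487640 kJ/h

Q_in = 488000 kJ/h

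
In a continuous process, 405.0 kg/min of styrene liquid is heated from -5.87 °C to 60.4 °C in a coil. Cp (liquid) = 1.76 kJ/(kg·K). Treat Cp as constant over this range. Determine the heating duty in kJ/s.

Q = ṁ·Cp·ΔT = 405.0 × 1.76 × (60.4 − -5.87) = 47237 kJ/min
Converting: 47237 / 60 s = 787.29 kW

Q = 787 kJ/s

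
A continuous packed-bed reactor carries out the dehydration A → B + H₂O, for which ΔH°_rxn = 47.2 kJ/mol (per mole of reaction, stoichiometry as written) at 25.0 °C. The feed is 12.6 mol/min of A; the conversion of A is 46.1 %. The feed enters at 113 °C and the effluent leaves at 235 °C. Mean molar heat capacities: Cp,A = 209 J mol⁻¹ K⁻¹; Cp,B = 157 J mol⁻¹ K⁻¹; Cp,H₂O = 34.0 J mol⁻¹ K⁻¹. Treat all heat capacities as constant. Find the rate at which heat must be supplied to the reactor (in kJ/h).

Q_in = 34400 kJ/h

Extent of reaction ξ = 0.461 × 12.6 = 5.8086 mol/min
Reaction term: ξ·ΔH°_rxn = 5.8086 × 47.2 = 274.17 kJ/min
Sensible, feed 113→25 °C: -231.74 kJ/min
Outlet flows (mol/min): A 6.7914, B 5.8086, H₂O 5.8086
Sensible, products 25→235 °C: 531.06 kJ/min
Q = ΔH = 573.48 kJ/min = 9.5581 kW
Heat supplied = 34409 kJ/h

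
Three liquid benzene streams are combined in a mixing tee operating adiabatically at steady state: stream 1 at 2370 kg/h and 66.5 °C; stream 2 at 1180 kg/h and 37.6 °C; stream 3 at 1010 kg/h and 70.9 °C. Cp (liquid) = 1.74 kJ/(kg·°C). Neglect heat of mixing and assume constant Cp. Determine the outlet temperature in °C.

No heat crosses the boundary, so H_out = H_in.
Σ ṁᵢCp,ᵢTᵢ = 2370×1.74×66.5 + 1180×1.74×37.6 + 1010×1.74×70.9 = 476030
Σ ṁᵢCp,ᵢ = 2370×1.74 + 1180×1.74 + 1010×1.74 = 7934.4
T_out = 476030 / 7934.4 = 59.996 °C

T_out = 60.0 °C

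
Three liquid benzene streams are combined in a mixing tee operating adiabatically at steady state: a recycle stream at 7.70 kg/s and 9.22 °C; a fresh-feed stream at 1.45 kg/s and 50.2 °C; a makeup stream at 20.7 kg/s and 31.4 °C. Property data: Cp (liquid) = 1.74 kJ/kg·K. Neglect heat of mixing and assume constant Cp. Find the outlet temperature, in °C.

Adiabatic, steady state ⇒ Σ ṁᵢCp,ᵢ(T_out − Tᵢ) = 0
T_out = Σ ṁᵢCp,ᵢTᵢ / Σ ṁᵢCp,ᵢ
      = 1381.1 / 51.939 = 26.592 °C

T_out = 26.6 °C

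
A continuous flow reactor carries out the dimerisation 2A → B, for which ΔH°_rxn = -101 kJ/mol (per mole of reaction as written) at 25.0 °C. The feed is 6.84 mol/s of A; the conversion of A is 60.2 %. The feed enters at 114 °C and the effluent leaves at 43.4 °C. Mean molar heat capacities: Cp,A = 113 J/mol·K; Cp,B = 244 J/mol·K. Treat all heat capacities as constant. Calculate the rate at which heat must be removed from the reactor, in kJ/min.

Extent of reaction ξ = 0.602 × 6.84 / 2 = 2.0588 mol/s
Reaction term: ξ·ΔH°_rxn = 2.0588 × -101 = -207.94 kJ/s
Sensible, feed 114→25 °C: -68.79 kJ/s
Outlet flows (mol/s): A 2.7223, B 2.0588
Sensible, products 25→43.4 °C: 14.904 kJ/s
Q = ΔH = -261.83 kJ/s = -261.83 kW
Heat removed = 15710 kJ/min

Q_out = 15700 kJ/min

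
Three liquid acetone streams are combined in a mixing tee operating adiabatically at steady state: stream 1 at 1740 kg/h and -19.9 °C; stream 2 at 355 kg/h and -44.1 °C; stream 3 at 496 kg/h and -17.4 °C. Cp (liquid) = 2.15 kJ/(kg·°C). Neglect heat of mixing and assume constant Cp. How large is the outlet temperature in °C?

T_out = -22.7 °C

Energy balance with Q = 0: Σ ṁᵢCp,ᵢ(T_out − Tᵢ) = 0
Σ ṁᵢCp,ᵢTᵢ = 1740×2.15×-19.9 + 355×2.15×-44.1 + 496×2.15×-17.4 = -126660
Σ ṁᵢCp,ᵢ = 1740×2.15 + 355×2.15 + 496×2.15 = 5570.6
T_out = -126660 / 5570.6 = -22.737 °C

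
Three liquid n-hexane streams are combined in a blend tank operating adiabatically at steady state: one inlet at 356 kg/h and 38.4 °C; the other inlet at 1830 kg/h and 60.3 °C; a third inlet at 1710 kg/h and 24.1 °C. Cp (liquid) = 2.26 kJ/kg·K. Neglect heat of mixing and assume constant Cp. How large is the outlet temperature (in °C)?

T_out = 42.4 °C

Energy balance with Q = 0: Σ ṁᵢCp,ᵢ(T_out − Tᵢ) = 0
Σ ṁᵢCp,ᵢTᵢ = 356×2.26×38.4 + 1830×2.26×60.3 + 1710×2.26×24.1 = 373420
Σ ṁᵢCp,ᵢ = 356×2.26 + 1830×2.26 + 1710×2.26 = 8805
T_out = 373420 / 8805 = 42.41 °C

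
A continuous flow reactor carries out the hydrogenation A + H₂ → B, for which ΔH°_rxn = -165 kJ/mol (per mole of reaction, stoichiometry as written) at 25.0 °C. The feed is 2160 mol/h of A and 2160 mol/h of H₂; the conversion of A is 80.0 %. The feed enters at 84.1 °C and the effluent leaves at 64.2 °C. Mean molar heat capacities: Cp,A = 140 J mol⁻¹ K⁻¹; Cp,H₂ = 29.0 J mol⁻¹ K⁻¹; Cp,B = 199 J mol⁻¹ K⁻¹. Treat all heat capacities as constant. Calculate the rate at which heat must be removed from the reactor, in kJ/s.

Extent of reaction ξ = 0.800 × 2160 = 1728 mol/h
Reaction term: ξ·ΔH°_rxn = 1728 × -165 = -285120 kJ/h
Sensible, feed 84.1→25 °C: -21574 kJ/h
Outlet flows (mol/h): A 432, H₂ 432, B 1728
Sensible, products 25→64.2 °C: 16342 kJ/h
Q = ΔH = -290350 kJ/h = -80.653 kW
Heat removed = 80.653 kJ/s

Q_out = 80.7 kJ/s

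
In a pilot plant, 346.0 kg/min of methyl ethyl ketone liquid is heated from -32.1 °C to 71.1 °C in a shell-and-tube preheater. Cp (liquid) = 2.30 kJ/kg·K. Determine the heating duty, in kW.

Q = ṁ·Cp·ΔT = 346.0 × 2.30 × (71.1 − -32.1) = 82127 kJ/min
Converting: 82127 / 60 s = 1368.8 kW

Q = 1370 kW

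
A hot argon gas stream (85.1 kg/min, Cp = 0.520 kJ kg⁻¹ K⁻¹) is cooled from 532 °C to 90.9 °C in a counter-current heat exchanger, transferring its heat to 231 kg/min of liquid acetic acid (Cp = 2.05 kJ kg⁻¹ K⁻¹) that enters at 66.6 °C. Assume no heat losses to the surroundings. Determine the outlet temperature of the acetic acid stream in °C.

Heat released by hot stream: Q = 85.1 × 0.520 × (532 − 90.9) = 19520 kJ/min
Energy balance on cold side (adiabatic exchanger): Q = ṁ_c·Cp_c·(T_c,out − T_c,in)
T_c,out = 66.6 + 19520/(231 × 2.05) = 107.82 °C

T_c,out = 108 °C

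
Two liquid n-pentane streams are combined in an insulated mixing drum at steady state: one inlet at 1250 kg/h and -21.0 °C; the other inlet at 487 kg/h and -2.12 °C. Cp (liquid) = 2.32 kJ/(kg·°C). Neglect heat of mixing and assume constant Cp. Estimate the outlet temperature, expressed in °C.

T_out = -15.7 °C

No heat crosses the boundary, so H_out = H_in.
T_out = Σ ṁᵢCp,ᵢTᵢ / Σ ṁᵢCp,ᵢ
      = -63295 / 4029.8 = -15.707 °C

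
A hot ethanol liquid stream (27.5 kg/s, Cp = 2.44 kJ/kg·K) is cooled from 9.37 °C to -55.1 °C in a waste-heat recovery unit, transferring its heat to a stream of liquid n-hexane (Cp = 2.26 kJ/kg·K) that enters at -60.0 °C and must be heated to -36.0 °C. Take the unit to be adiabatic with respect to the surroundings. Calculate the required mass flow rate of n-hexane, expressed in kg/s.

Heat released by hot stream: Q = 27.5 × 2.44 × (9.37 − -55.1) = 4325.9 kJ/s
Energy balance on cold side (adiabatic exchanger): Q = ṁ_c·Cp_c·(T_c,out − T_c,in)
ṁ_c = 4325.9 / [2.26 × (-36.0 − -60.0)] = 79.755 kg/s

ṁ_c = 79.8 kg/s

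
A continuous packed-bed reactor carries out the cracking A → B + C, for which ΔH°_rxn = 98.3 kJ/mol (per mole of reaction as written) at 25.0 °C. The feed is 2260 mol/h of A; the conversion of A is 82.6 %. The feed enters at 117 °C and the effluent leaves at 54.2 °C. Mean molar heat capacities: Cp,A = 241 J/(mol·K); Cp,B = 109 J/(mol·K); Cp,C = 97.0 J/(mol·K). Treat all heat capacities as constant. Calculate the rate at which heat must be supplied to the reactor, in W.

Q_in = 40900 W

Extent of reaction ξ = 0.826 × 2260 = 1866.8 mol/h
Reaction term: ξ·ΔH°_rxn = 1866.8 × 98.3 = 183500 kJ/h
Sensible, feed 117→25 °C: -50109 kJ/h
Outlet flows (mol/h): A 393.24, B 1866.8, C 1866.8
Sensible, products 25→54.2 °C: 13996 kJ/h
Q = ΔH = 147390 kJ/h = 40.942 kW
Heat supplied = 40942 W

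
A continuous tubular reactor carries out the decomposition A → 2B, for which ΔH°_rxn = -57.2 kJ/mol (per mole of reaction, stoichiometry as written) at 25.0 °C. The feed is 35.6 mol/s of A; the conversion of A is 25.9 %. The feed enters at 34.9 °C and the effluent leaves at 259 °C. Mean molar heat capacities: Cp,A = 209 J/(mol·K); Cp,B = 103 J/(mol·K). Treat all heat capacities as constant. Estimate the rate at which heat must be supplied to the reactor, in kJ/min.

Extent of reaction ξ = 0.259 × 35.6 = 9.2204 mol/s
Reaction term: ξ·ΔH°_rxn = 9.2204 × -57.2 = -527.41 kJ/s
Sensible, feed 34.9→25 °C: -73.66 kJ/s
Outlet flows (mol/s): A 26.38, B 18.441
Sensible, products 25→259 °C: 1734.6 kJ/s
Q = ΔH = 1133.5 kJ/s = 1133.5 kW
Heat supplied = 68011 kJ/min

Q_in = 68000 kJ/min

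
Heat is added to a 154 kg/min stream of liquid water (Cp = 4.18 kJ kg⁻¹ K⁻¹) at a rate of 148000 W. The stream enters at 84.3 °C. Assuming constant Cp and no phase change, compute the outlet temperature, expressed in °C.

Q = 148000 W = 8880 kJ/min
ΔT = Q/(ṁ·Cp) = 8880/(154×4.18) = 13.795 K
T_out = 84.3 + 13.795 = 98.095 °C

T_out = 98.1 °C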